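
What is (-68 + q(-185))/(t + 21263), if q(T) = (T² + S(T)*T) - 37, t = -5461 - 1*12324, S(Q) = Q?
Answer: 68345/3478 ≈ 19.651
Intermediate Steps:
t = -17785 (t = -5461 - 12324 = -17785)
q(T) = -37 + 2*T² (q(T) = (T² + T*T) - 37 = (T² + T²) - 37 = 2*T² - 37 = -37 + 2*T²)
(-68 + q(-185))/(t + 21263) = (-68 + (-37 + 2*(-185)²))/(-17785 + 21263) = (-68 + (-37 + 2*34225))/3478 = (-68 + (-37 + 68450))*(1/3478) = (-68 + 68413)*(1/3478) = 68345*(1/3478) = 68345/3478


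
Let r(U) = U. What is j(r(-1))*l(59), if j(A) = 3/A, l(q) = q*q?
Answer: -10443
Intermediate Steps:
l(q) = q²
j(r(-1))*l(59) = (3/(-1))*59² = (3*(-1))*3481 = -3*3481 = -10443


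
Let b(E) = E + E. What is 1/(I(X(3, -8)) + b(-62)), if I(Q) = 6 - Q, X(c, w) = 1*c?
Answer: -1/121 ≈ -0.0082645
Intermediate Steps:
X(c, w) = c
b(E) = 2*E
1/(I(X(3, -8)) + b(-62)) = 1/((6 - 1*3) + 2*(-62)) = 1/((6 - 3) - 124) = 1/(3 - 124) = 1/(-121) = -1/121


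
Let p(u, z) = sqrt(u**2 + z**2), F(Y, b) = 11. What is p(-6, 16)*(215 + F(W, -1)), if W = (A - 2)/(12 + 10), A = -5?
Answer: 452*sqrt(73) ≈ 3861.9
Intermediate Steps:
W = -7/22 (W = (-5 - 2)/(12 + 10) = -7/22 ≈ -0.31818)
p(-6, 16)*(215 + F(W, -1)) = sqrt((-6)**2 + 16**2)*(215 + 11) = sqrt(36 + 256)*226 = sqrt(292)*226 = (2*sqrt(73))*226 = 452*sqrt(73)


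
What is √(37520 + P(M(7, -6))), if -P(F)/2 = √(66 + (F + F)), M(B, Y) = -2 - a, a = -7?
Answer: 2*√(9380 - √19) ≈ 193.66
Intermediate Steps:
M(B, Y) = 5 (M(B, Y) = -2 - 1*(-7) = -2 + 7 = 5)
P(F) = -2*√(66 + 2*F) (P(F) = -2*√(66 + (F + F)) = -2*√(66 + 2*F))
√(37520 + P(M(7, -6))) = √(37520 - 2*√(66 + 2*5)) = √(37520 - 2*√(66 + 10)) = √(37520 - 4*√19)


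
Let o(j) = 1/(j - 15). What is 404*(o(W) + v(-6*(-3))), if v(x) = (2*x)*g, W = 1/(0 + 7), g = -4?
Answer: -1513283/26 ≈ -58203.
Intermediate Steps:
W = ⅐ (W = 1/7 = ⅐ ≈ 0.14286)
v(x) = -8*x (v(x) = (2*x)*(-4) = -8*x)
o(j) = 1/(-15 + j)
404*(o(W) + v(-6*(-3))) = 404*(1/(-15 + ⅐) - (-48)*(-3)) = 404*(1/(-104/7) - 8*18) = 404*(-7/104 - 144) = 404*(-14983/104) = -1513283/26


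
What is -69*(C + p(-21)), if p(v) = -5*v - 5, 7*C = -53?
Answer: -44643/7 ≈ -6377.6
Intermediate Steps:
C = -53/7 (C = (⅐)*(-53) = -53/7 ≈ -7.5714)
p(v) = -5 - 5*v
-69*(C + p(-21)) = -69*(-53/7 + (-5 - 5*(-21))) = -69*(-53/7 + (-5 + 105)) = -69*(-53/7 + 100) = -69*647/7 = -44643/7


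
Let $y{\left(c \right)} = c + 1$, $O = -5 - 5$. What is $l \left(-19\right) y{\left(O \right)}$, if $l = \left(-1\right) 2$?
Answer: $-342$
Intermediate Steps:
$l = -2$
$O = -10$
$y{\left(c \right)} = 1 + c$
$l \left(-19\right) y{\left(O \right)} = \left(-2\right) \left(-19\right) \left(1 - 10\right) = 38 \left(-9\right) = -342$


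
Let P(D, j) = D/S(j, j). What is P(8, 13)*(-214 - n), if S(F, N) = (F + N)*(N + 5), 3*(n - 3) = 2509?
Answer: -6320/351 ≈ -18.006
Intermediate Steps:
n = 2518/3 (n = 3 + (⅓)*2509 = 3 + 2509/3 = 2518/3 ≈ 839.33)
S(F, N) = (5 + N)*(F + N) (S(F, N) = (F + N)*(5 + N) = (5 + N)*(F + N))
P(D, j) = D/(2*j² + 10*j) (P(D, j) = D/(j² + 5*j + 5*j + j*j) = D/(j² + 5*j + 5*j + j²) = D/(2*j² + 10*j))
P(8, 13)*(-214 - n) = ((½)*8/(13*(5 + 13)))*(-214 - 1*2518/3) = ((½)*8*(1/13)/18)*(-214 - 2518/3) = ((½)*8*(1/13)*(1/18))*(-3160/3) = (2/117)*(-3160/3) = -6320/351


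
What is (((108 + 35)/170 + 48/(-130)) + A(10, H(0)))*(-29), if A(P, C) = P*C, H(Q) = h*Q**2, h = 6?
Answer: -30247/2210 ≈ -13.686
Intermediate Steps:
H(Q) = 6*Q**2
A(P, C) = C*P
(((108 + 35)/170 + 48/(-130)) + A(10, H(0)))*(-29) = (((108 + 35)/170 + 48/(-130)) + (6*0**2)*10)*(-29) = ((143*(1/170) + 48*(-1/130)) + (6*0)*10)*(-29) = ((143/170 - 24/65) + 0*10)*(-29) = (1043/2210 + 0)*(-29) = (1043/2210)*(-29) = -30247/2210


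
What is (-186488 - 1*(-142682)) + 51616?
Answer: 7810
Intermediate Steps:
(-186488 - 1*(-142682)) + 51616 = (-186488 + 142682) + 51616 = -43806 + 51616 = 7810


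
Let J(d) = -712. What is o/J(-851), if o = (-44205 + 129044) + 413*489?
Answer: -71699/178 ≈ -402.80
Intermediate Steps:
o = 286796 (o = 84839 + 201957 = 286796)
o/J(-851) = 286796/(-712) = 286796*(-1/712) = -71699/178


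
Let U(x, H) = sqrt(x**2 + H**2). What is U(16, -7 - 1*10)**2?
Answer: 545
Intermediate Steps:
U(x, H) = sqrt(H**2 + x**2)
U(16, -7 - 1*10)**2 = (sqrt((-7 - 1*10)**2 + 16**2))**2 = (sqrt((-7 - 10)**2 + 256))**2 = (sqrt((-17)**2 + 256))**2 = (sqrt(289 + 256))**2 = (sqrt(545))**2 = 545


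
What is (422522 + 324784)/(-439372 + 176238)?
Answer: -373653/131567 ≈ -2.8400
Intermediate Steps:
(422522 + 324784)/(-439372 + 176238) = 747306/(-263134) = 747306*(-1/263134) = -373653/131567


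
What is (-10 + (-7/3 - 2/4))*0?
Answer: 0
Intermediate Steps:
(-10 + (-7/3 - 2/4))*0 = (-10 + (-7*⅓ - 2*¼))*0 = (-10 + (-7/3 - ½))*0 = (-10 - 17/6)*0 = -77/6*0 = 0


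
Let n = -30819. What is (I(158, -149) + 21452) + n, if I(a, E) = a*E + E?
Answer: -33058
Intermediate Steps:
I(a, E) = E + E*a (I(a, E) = E*a + E = E + E*a)
(I(158, -149) + 21452) + n = (-149*(1 + 158) + 21452) - 30819 = (-149*159 + 21452) - 30819 = (-23691 + 21452) - 30819 = -2239 - 30819 = -33058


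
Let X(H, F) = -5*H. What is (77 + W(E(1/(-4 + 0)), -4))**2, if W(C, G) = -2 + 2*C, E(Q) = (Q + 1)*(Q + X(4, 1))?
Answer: 127449/64 ≈ 1991.4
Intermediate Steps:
E(Q) = (1 + Q)*(-20 + Q) (E(Q) = (Q + 1)*(Q - 5*4) = (1 + Q)*(Q - 20) = (1 + Q)*(-20 + Q))
(77 + W(E(1/(-4 + 0)), -4))**2 = (77 + (-2 + 2*(-20 + (1/(-4 + 0))**2 - 19/(-4 + 0))))**2 = (77 + (-2 + 2*(-20 + (1/(-4))**2 - 19/(-4))))**2 = (77 + (-2 + 2*(-20 + (-1/4)**2 - 19*(-1/4))))**2 = (77 + (-2 + 2*(-20 + 1/16 + 19/4)))**2 = (77 + (-2 + 2*(-243/16)))**2 = (77 + (-2 - 243/8))**2 = (77 - 259/8)**2 = (357/8)**2 = 127449/64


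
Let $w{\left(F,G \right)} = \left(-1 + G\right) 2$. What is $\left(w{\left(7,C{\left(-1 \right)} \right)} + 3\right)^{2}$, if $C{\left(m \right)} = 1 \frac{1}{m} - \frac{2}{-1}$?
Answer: $9$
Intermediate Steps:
$C{\left(m \right)} = 2 + \frac{1}{m}$ ($C{\left(m \right)} = \frac{1}{m} - -2 = \frac{1}{m} + 2 = 2 + \frac{1}{m}$)
$w{\left(F,G \right)} = -2 + 2 G$
$\left(w{\left(7,C{\left(-1 \right)} \right)} + 3\right)^{2} = \left(\left(-2 + 2 \left(2 + \frac{1}{-1}\right)\right) + 3\right)^{2} = \left(\left(-2 + 2 \left(2 - 1\right)\right) + 3\right)^{2} = \left(\left(-2 + 2 \cdot 1\right) + 3\right)^{2} = \left(\left(-2 + 2\right) + 3\right)^{2} = \left(0 + 3\right)^{2} = 3^{2} = 9$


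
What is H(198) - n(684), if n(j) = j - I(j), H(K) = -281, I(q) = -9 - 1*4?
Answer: -978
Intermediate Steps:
I(q) = -13 (I(q) = -9 - 4 = -13)
n(j) = 13 + j (n(j) = j - 1*(-13) = j + 13 = 13 + j)
H(198) - n(684) = -281 - (13 + 684) = -281 - 1*697 = -281 - 697 = -978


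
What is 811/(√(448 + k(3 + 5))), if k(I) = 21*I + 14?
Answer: 811*√70/210 ≈ 32.311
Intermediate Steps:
k(I) = 14 + 21*I
811/(√(448 + k(3 + 5))) = 811/(√(448 + (14 + 21*(3 + 5)))) = 811/(√(448 + (14 + 21*8))) = 811/(√(448 + (14 + 168))) = 811/(√(448 + 182)) = 811/(√630) = 811/((3*√70)) = 811*(√70/210) = 811*√70/210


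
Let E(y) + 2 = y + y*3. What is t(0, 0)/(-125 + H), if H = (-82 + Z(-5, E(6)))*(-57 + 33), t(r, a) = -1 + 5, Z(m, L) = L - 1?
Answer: 4/1339 ≈ 0.0029873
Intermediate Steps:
E(y) = -2 + 4*y (E(y) = -2 + (y + y*3) = -2 + (y + 3*y) = -2 + 4*y)
Z(m, L) = -1 + L
t(r, a) = 4
H = 1464 (H = (-82 + (-1 + (-2 + 4*6)))*(-57 + 33) = (-82 + (-1 + (-2 + 24)))*(-24) = (-82 + (-1 + 22))*(-24) = (-82 + 21)*(-24) = -61*(-24) = 1464)
t(0, 0)/(-125 + H) = 4/(-125 + 1464) = 4/1339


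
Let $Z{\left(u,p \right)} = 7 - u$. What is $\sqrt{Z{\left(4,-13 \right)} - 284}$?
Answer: $i \sqrt{281} \approx 16.763 i$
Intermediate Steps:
$\sqrt{Z{\left(4,-13 \right)} - 284} = \sqrt{\left(7 - 4\right) - 284} = \sqrt{3 - 284} = \sqrt{-281} = i \sqrt{281}$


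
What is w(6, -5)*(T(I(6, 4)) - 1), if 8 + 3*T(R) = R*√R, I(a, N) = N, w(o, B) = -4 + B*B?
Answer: -21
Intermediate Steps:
w(o, B) = -4 + B²
T(R) = -8/3 + R^(3/2)/3 (T(R) = -8/3 + (R*√R)/3 = -8/3 + R^(3/2)/3)
w(6, -5)*(T(I(6, 4)) - 1) = (-4 + (-5)²)*((-8/3 + 4^(3/2)/3) - 1) = (-4 + 25)*((-8/3 + (⅓)*8) - 1) = 21*((-8/3 + 8/3) - 1) = 21*(0 - 1) = 21*(-1) = -21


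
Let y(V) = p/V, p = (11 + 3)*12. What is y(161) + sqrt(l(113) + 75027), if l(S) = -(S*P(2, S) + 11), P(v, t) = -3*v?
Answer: 24/23 + sqrt(75694) ≈ 276.17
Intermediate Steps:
p = 168 (p = 14*12 = 168)
l(S) = -11 + 6*S (l(S) = -(S*(-3*2) + 11) = -(S*(-6) + 11) = -(-6*S + 11) = -(11 - 6*S) = -11 + 6*S)
y(V) = 168/V
y(161) + sqrt(l(113) + 75027) = 168/161 + sqrt((-11 + 6*113) + 75027) = 168*(1/161) + sqrt((-11 + 678) + 75027) = 24/23 + sqrt(667 + 75027) = 24/23 + sqrt(75694)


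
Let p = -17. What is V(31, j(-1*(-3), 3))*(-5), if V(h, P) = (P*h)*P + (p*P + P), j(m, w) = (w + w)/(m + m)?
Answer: -75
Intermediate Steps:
j(m, w) = w/m (j(m, w) = (2*w)/((2*m)) = (2*w)*(1/(2*m)) = w/m)
V(h, P) = -16*P + h*P**2 (V(h, P) = (P*h)*P + (-17*P + P) = h*P**2 - 16*P = -16*P + h*P**2)
V(31, j(-1*(-3), 3))*(-5) = ((3/((-1*(-3))))*(-16 + (3/((-1*(-3))))*31))*(-5) = ((3/3)*(-16 + (3/3)*31))*(-5) = ((3*(1/3))*(-16 + (3*(1/3))*31))*(-5) = (1*(-16 + 1*31))*(-5) = (1*(-16 + 31))*(-5) = (1*15)*(-5) = 15*(-5) = -75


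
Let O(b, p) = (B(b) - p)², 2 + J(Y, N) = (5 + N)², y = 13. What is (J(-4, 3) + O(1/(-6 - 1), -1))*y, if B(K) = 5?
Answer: 1274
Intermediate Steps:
J(Y, N) = -2 + (5 + N)²
O(b, p) = (5 - p)²
(J(-4, 3) + O(1/(-6 - 1), -1))*y = ((-2 + (5 + 3)²) + (-5 - 1)²)*13 = ((-2 + 8²) + (-6)²)*13 = ((-2 + 64) + 36)*13 = (62 + 36)*13 = 98*13 = 1274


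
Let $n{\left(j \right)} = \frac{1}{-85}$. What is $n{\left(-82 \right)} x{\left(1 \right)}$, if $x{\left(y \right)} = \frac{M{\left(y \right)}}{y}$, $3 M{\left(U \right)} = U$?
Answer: $- \frac{1}{255} \approx -0.0039216$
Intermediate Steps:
$n{\left(j \right)} = - \frac{1}{85}$
$M{\left(U \right)} = \frac{U}{3}$
$x{\left(y \right)} = \frac{1}{3}$ ($x{\left(y \right)} = \frac{\frac{1}{3} y}{y} = \frac{1}{3}$)
$n{\left(-82 \right)} x{\left(1 \right)} = \left(- \frac{1}{85}\right) \frac{1}{3} = - \frac{1}{255}$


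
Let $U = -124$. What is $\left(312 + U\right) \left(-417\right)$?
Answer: $-78396$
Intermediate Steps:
$\left(312 + U\right) \left(-417\right) = \left(312 - 124\right) \left(-417\right) = 188 \left(-417\right) = -78396$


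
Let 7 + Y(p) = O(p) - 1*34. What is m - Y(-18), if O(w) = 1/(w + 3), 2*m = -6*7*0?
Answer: 616/15 ≈ 41.067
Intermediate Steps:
m = 0 (m = (-6*7*0)/2 = (-42*0)/2 = (½)*0 = 0)
O(w) = 1/(3 + w)
Y(p) = -41 + 1/(3 + p) (Y(p) = -7 + (1/(3 + p) - 1*34) = -7 + (1/(3 + p) - 34) = -7 + (-34 + 1/(3 + p)) = -41 + 1/(3 + p))
m - Y(-18) = 0 - (-122 - 41*(-18))/(3 - 18) = 0 - (-122 + 738)/(-15) = 0 - (-1)*616/15 = 0 - 1*(-616/15) = 0 + 616/15 = 616/15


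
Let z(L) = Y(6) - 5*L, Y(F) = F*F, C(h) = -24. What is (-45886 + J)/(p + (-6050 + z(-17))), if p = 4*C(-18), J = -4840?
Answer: 50726/6025 ≈ 8.4193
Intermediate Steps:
Y(F) = F**2
z(L) = 36 - 5*L (z(L) = 6**2 - 5*L = 36 - 5*L)
p = -96 (p = 4*(-24) = -96)
(-45886 + J)/(p + (-6050 + z(-17))) = (-45886 - 4840)/(-96 + (-6050 + (36 - 5*(-17)))) = -50726/(-96 + (-6050 + (36 + 85))) = -50726/(-96 + (-6050 + 121)) = -50726/(-96 - 5929) = -50726/(-6025) = -50726*(-1/6025) = 50726/6025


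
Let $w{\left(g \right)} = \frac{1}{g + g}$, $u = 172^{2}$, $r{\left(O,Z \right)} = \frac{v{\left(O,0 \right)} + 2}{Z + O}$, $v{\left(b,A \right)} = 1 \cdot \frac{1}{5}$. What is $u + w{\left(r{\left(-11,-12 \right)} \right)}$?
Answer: $\frac{650733}{22} \approx 29579.0$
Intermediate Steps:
$v{\left(b,A \right)} = \frac{1}{5}$ ($v{\left(b,A \right)} = 1 \cdot \frac{1}{5} = \frac{1}{5}$)
$r{\left(O,Z \right)} = \frac{11}{5 \left(O + Z\right)}$ ($r{\left(O,Z \right)} = \frac{\frac{1}{5} + 2}{Z + O} = \frac{11}{5 \left(O + Z\right)}$)
$u = 29584$
$w{\left(g \right)} = \frac{1}{2 g}$
$u + w{\left(r{\left(-11,-12 \right)} \right)} = 29584 + \frac{1}{2 \frac{11}{5 \left(-11 - 12\right)}} = 29584 + \frac{1}{2 \frac{11}{5 \left(-23\right)}} = 29584 + \frac{1}{2 \cdot \frac{11}{5} \left(- \frac{1}{23}\right)} = 29584 + \frac{1}{2 \left(- \frac{11}{115}\right)} = 29584 + \frac{1}{2} \left(- \frac{115}{11}\right) = 29584 - \frac{115}{22} = \frac{650733}{22}$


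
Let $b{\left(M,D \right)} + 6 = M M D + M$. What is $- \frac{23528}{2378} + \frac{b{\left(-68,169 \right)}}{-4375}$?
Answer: $- \frac{140075814}{743125} \approx -188.5$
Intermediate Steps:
$b{\left(M,D \right)} = -6 + M + D M^{2}$ ($b{\left(M,D \right)} = -6 + \left(M M D + M\right) = -6 + \left(M^{2} D + M\right) = -6 + \left(D M^{2} + M\right) = -6 + \left(M + D M^{2}\right) = -6 + M + D M^{2}$)
$- \frac{23528}{2378} + \frac{b{\left(-68,169 \right)}}{-4375} = - \frac{23528}{2378} + \frac{-6 - 68 + 169 \left(-68\right)^{2}}{-4375} = \left(-23528\right) \frac{1}{2378} + \left(-6 - 68 + 169 \cdot 4624\right) \left(- \frac{1}{4375}\right) = - \frac{11764}{1189} + \left(-6 - 68 + 781456\right) \left(- \frac{1}{4375}\right) = - \frac{11764}{1189} + 781382 \left(- \frac{1}{4375}\right) = - \frac{11764}{1189} - \frac{111626}{625} = - \frac{140075814}{743125}$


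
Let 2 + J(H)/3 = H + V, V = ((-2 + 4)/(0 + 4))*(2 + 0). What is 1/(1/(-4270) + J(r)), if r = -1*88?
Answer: -4270/1140091 ≈ -0.0037453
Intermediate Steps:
r = -88
V = 1 (V = (2/4)*2 = (2*(¼))*2 = (½)*2 = 1)
J(H) = -3 + 3*H (J(H) = -6 + 3*(H + 1) = -6 + 3*(1 + H) = -6 + (3 + 3*H) = -3 + 3*H)
1/(1/(-4270) + J(r)) = 1/(1/(-4270) + (-3 + 3*(-88))) = 1/(-1/4270 + (-3 - 264)) = 1/(-1/4270 - 267) = 1/(-1140091/4270) = -4270/1140091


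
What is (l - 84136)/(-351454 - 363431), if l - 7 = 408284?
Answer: -64831/142977 ≈ -0.45344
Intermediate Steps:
l = 408291 (l = 7 + 408284 = 408291)
(l - 84136)/(-351454 - 363431) = (408291 - 84136)/(-351454 - 363431) = 324155/(-714885) = 324155*(-1/714885) = -64831/142977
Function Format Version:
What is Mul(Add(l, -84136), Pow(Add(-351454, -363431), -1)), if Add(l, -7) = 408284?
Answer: Rational(-64831, 142977) ≈ -0.45344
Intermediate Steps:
l = 408291 (l = Add(7, 408284) = 408291)
Mul(Add(l, -84136), Pow(Add(-351454, -363431), -1)) = Mul(Add(408291, -84136), Pow(Add(-351454, -363431), -1)) = Mul(324155, Pow(-714885, -1)) = Mul(324155, Rational(-1, 714885)) = Rational(-64831, 142977)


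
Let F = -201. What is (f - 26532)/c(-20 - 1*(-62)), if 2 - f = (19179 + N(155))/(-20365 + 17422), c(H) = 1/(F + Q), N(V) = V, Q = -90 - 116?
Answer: 31769791592/2943 ≈ 1.0795e+7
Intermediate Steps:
Q = -206
c(H) = -1/407 (c(H) = 1/(-201 - 206) = 1/(-407) = -1/407)
f = 25220/2943 (f = 2 - (19179 + 155)/(-20365 + 17422) = 2 - 19334/(-2943) = 2 - 19334*(-1)/2943 = 2 - 1*(-19334/2943) = 2 + 19334/2943 = 25220/2943 ≈ 8.5695)
(f - 26532)/c(-20 - 1*(-62)) = (25220/2943 - 26532)/(-1/407) = -78058456/2943*(-407) = 31769791592/2943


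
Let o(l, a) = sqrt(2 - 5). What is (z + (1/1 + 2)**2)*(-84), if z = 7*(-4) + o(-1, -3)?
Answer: 1596 - 84*I*sqrt(3) ≈ 1596.0 - 145.49*I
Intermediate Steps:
o(l, a) = I*sqrt(3) (o(l, a) = sqrt(-3) = I*sqrt(3))
z = -28 + I*sqrt(3) (z = 7*(-4) + I*sqrt(3) = -28 + I*sqrt(3) ≈ -28.0 + 1.732*I)
(z + (1/1 + 2)**2)*(-84) = ((-28 + I*sqrt(3)) + (1/1 + 2)**2)*(-84) = ((-28 + I*sqrt(3)) + (1 + 2)**2)*(-84) = ((-28 + I*sqrt(3)) + 3**2)*(-84) = ((-28 + I*sqrt(3)) + 9)*(-84) = (-19 + I*sqrt(3))*(-84) = 1596 - 84*I*sqrt(3)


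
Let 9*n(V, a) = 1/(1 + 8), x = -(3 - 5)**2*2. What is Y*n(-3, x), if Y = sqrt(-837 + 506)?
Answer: I*sqrt(331)/81 ≈ 0.22461*I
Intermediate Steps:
x = -8 (x = -1*(-2)**2*2 = -1*4*2 = -4*2 = -8)
n(V, a) = 1/81 (n(V, a) = 1/(9*(1 + 8)) = (1/9)/9 = (1/9)*(1/9) = 1/81)
Y = I*sqrt(331) (Y = sqrt(-331) = I*sqrt(331) ≈ 18.193*I)
Y*n(-3, x) = (I*sqrt(331))*(1/81) = I*sqrt(331)/81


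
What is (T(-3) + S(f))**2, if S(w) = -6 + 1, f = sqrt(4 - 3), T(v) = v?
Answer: 64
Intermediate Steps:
f = 1 (f = sqrt(1) = 1)
S(w) = -5
(T(-3) + S(f))**2 = (-3 - 5)**2 = (-8)**2 = 64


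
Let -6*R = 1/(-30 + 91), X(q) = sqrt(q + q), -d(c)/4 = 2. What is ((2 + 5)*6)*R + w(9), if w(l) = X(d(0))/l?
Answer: -7/61 + 4*I/9 ≈ -0.11475 + 0.44444*I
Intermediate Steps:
d(c) = -8 (d(c) = -4*2 = -8)
X(q) = sqrt(2)*sqrt(q) (X(q) = sqrt(2*q) = sqrt(2)*sqrt(q))
w(l) = 4*I/l (w(l) = (sqrt(2)*sqrt(-8))/l = (sqrt(2)*(2*I*sqrt(2)))/l = (4*I)/l = 4*I/l)
R = -1/366 (R = -1/(6*(-30 + 91)) = -1/6/61 = -1/6*1/61 = -1/366 ≈ -0.0027322)
((2 + 5)*6)*R + w(9) = ((2 + 5)*6)*(-1/366) + 4*I/9 = (7*6)*(-1/366) + 4*I*(1/9) = 42*(-1/366) + 4*I/9 = -7/61 + 4*I/9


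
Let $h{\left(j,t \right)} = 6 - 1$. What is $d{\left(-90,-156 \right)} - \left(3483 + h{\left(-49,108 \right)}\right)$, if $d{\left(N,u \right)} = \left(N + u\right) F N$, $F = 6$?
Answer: $129352$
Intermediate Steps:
$h{\left(j,t \right)} = 5$ ($h{\left(j,t \right)} = 6 - 1 = 5$)
$d{\left(N,u \right)} = N \left(6 N + 6 u\right)$ ($d{\left(N,u \right)} = \left(N + u\right) 6 N = \left(6 N + 6 u\right) N = N \left(6 N + 6 u\right)$)
$d{\left(-90,-156 \right)} - \left(3483 + h{\left(-49,108 \right)}\right) = 6 \left(-90\right) \left(-90 - 156\right) - 3488 = 6 \left(-90\right) \left(-246\right) - 3488 = 132840 - 3488 = 129352$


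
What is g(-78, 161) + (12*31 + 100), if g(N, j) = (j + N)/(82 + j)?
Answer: 114779/243 ≈ 472.34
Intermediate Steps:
g(N, j) = (N + j)/(82 + j)
g(-78, 161) + (12*31 + 100) = (-78 + 161)/(82 + 161) + (12*31 + 100) = 83/243 + (372 + 100) = (1/243)*83 + 472 = 83/243 + 472 = 114779/243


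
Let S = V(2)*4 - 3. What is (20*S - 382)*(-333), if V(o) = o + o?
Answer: 40626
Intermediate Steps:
V(o) = 2*o
S = 13 (S = (2*2)*4 - 3 = 4*4 - 3 = 16 - 3 = 13)
(20*S - 382)*(-333) = (20*13 - 382)*(-333) = (260 - 382)*(-333) = -122*(-333) = 40626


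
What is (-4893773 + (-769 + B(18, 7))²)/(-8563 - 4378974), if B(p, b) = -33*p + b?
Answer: 3055037/4387537 ≈ 0.69630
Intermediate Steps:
B(p, b) = b - 33*p
(-4893773 + (-769 + B(18, 7))²)/(-8563 - 4378974) = (-4893773 + (-769 + (7 - 33*18))²)/(-8563 - 4378974) = (-4893773 + (-769 + (7 - 594))²)/(-4387537) = (-4893773 + (-769 - 587)²)*(-1/4387537) = (-4893773 + (-1356)²)*(-1/4387537) = (-4893773 + 1838736)*(-1/4387537) = -3055037*(-1/4387537) = 3055037/4387537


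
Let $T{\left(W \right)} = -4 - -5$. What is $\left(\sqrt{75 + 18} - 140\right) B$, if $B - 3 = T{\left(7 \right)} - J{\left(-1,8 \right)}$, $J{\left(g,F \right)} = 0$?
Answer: $-560 + 4 \sqrt{93} \approx -521.43$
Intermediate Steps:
$T{\left(W \right)} = 1$ ($T{\left(W \right)} = -4 + 5 = 1$)
$B = 4$ ($B = 3 + \left(1 - 0\right) = 3 + \left(1 + 0\right) = 3 + 1 = 4$)
$\left(\sqrt{75 + 18} - 140\right) B = \left(\sqrt{75 + 18} - 140\right) 4 = \left(\sqrt{93} - 140\right) 4 = \left(-140 + \sqrt{93}\right) 4 = -560 + 4 \sqrt{93}$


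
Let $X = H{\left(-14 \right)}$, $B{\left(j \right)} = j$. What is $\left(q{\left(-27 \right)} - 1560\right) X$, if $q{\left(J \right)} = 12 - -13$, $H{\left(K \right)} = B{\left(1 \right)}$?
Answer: $-1535$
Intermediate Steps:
$H{\left(K \right)} = 1$
$q{\left(J \right)} = 25$ ($q{\left(J \right)} = 12 + 13 = 25$)
$X = 1$
$\left(q{\left(-27 \right)} - 1560\right) X = \left(25 - 1560\right) 1 = \left(-1535\right) 1 = -1535$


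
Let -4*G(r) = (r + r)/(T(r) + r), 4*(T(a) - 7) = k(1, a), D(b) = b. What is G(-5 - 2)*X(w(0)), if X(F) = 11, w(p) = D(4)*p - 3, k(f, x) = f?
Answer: 154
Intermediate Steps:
T(a) = 29/4 (T(a) = 7 + (¼)*1 = 7 + ¼ = 29/4)
w(p) = -3 + 4*p (w(p) = 4*p - 3 = -3 + 4*p)
G(r) = -r/(2*(29/4 + r)) (G(r) = -(r + r)/(4*(29/4 + r)) = -2*r/(4*(29/4 + r)) = -r/(2*(29/4 + r)))
G(-5 - 2)*X(w(0)) = -2*(-5 - 2)/(29 + 4*(-5 - 2))*11 = -2*(-7)/(29 + 4*(-7))*11 = -2*(-7)/(29 - 28)*11 = -2*(-7)/1*11 = -2*(-7)*1*11 = 14*11 = 154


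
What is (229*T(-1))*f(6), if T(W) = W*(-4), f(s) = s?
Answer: 5496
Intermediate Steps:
T(W) = -4*W
(229*T(-1))*f(6) = (229*(-4*(-1)))*6 = (229*4)*6 = 916*6 = 5496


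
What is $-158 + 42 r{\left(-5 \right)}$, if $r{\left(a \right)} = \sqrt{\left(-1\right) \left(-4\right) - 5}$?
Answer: $-158 + 42 i \approx -158.0 + 42.0 i$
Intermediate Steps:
$r{\left(a \right)} = i$ ($r{\left(a \right)} = \sqrt{4 - 5} = \sqrt{-1} = i$)
$-158 + 42 r{\left(-5 \right)} = -158 + 42 i$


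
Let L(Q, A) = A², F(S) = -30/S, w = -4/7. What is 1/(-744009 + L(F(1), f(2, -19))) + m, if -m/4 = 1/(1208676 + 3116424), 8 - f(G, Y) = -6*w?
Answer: -89437892/39418331016675 ≈ -2.2689e-6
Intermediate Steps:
w = -4/7 (w = -4*⅐ = -4/7 ≈ -0.57143)
f(G, Y) = 32/7 (f(G, Y) = 8 - (-6)*(-4)/7 = 8 - 1*24/7 = 8 - 24/7 = 32/7)
m = -1/1081275 (m = -4/(1208676 + 3116424) = -4/4325100 = -4*1/4325100 = -1/1081275 ≈ -9.2483e-7)
1/(-744009 + L(F(1), f(2, -19))) + m = 1/(-744009 + (32/7)²) - 1/1081275 = 1/(-744009 + 1024/49) - 1/1081275 = 1/(-36455417/49) - 1/1081275 = -49/36455417 - 1/1081275 = -89437892/39418331016675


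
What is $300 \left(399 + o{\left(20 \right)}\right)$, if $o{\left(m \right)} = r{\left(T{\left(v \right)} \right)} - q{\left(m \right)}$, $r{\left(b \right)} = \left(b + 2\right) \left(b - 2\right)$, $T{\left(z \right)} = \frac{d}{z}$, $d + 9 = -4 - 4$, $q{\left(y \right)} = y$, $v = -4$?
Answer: $\frac{471675}{4} \approx 1.1792 \cdot 10^{5}$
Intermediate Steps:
$d = -17$ ($d = -9 - 8 = -17$)
$T{\left(z \right)} = - \frac{17}{z}$
$r{\left(b \right)} = \left(-2 + b\right) \left(2 + b\right)$ ($r{\left(b \right)} = \left(2 + b\right) \left(-2 + b\right) = \left(-2 + b\right) \left(2 + b\right)$)
$o{\left(m \right)} = \frac{225}{16} - m$ ($o{\left(m \right)} = \left(-4 + \left(- \frac{17}{-4}\right)^{2}\right) - m = \left(-4 + \left(\left(-17\right) \left(- \frac{1}{4}\right)\right)^{2}\right) - m = \left(-4 + \left(\frac{17}{4}\right)^{2}\right) - m = \left(-4 + \frac{289}{16}\right) - m = \frac{225}{16} - m$)
$300 \left(399 + o{\left(20 \right)}\right) = 300 \left(399 + \left(\frac{225}{16} - 20\right)\right) = 300 \left(399 - \frac{95}{16}\right) = 300 \cdot \frac{6289}{16} = \frac{471675}{4}$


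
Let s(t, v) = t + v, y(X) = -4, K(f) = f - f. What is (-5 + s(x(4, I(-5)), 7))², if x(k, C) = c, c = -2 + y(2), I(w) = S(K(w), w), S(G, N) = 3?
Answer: 16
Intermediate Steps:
K(f) = 0
I(w) = 3
c = -6 (c = -2 - 4 = -6)
x(k, C) = -6
(-5 + s(x(4, I(-5)), 7))² = (-5 + (-6 + 7))² = (-5 + 1)² = (-4)² = 16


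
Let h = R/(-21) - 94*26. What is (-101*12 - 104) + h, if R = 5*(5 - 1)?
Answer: -78980/21 ≈ -3761.0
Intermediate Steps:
R = 20 (R = 5*4 = 20)
h = -51344/21 (h = 20/(-21) - 94*26 = 20*(-1/21) - 2444 = -20/21 - 2444 = -51344/21 ≈ -2445.0)
(-101*12 - 104) + h = (-101*12 - 104) - 51344/21 = (-1212 - 104) - 51344/21 = -1316 - 51344/21 = -78980/21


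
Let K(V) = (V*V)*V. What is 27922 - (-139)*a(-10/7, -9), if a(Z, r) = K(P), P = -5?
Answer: 10547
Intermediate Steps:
K(V) = V**3 (K(V) = V**2*V = V**3)
a(Z, r) = -125 (a(Z, r) = (-5)**3 = -125)
27922 - (-139)*a(-10/7, -9) = 27922 - (-139)*(-125) = 27922 - 1*17375 = 27922 - 17375 = 10547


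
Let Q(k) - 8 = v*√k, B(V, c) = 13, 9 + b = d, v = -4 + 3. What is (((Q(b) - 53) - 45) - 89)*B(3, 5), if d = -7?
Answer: -2327 - 52*I ≈ -2327.0 - 52.0*I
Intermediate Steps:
v = -1
b = -16 (b = -9 - 7 = -16)
Q(k) = 8 - √k
(((Q(b) - 53) - 45) - 89)*B(3, 5) = ((((8 - √(-16)) - 53) - 45) - 89)*13 = ((((8 - 4*I) - 53) - 45) - 89)*13 = (((-45 - 4*I) - 45) - 89)*13 = ((-90 - 4*I) - 89)*13 = (-179 - 4*I)*13 = -2327 - 52*I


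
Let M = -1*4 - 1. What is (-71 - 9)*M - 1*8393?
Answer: -7993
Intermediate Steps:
M = -5 (M = -4 - 1 = -5)
(-71 - 9)*M - 1*8393 = (-71 - 9)*(-5) - 1*8393 = -80*(-5) - 8393 = 400 - 8393 = -7993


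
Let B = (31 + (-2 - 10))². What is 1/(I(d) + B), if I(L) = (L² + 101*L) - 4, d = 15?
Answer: 1/2097 ≈ 0.00047687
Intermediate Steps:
I(L) = -4 + L² + 101*L
B = 361 (B = (31 - 12)² = 19² = 361)
1/(I(d) + B) = 1/((-4 + 15² + 101*15) + 361) = 1/((-4 + 225 + 1515) + 361) = 1/(1736 + 361) = 1/2097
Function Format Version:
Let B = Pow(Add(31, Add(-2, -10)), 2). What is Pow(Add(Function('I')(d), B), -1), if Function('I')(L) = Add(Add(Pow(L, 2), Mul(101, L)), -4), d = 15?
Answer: Rational(1, 2097) ≈ 0.00047687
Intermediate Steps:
Function('I')(L) = Add(-4, Pow(L, 2), Mul(101, L))
B = 361 (B = Pow(Add(31, -12), 2) = Pow(19, 2) = 361)
Pow(Add(Function('I')(d), B), -1) = Pow(Add(Add(-4, Pow(15, 2), Mul(101, 15)), 361), -1) = Pow(Add(Add(-4, 225, 1515), 361), -1) = Pow(Add(1736, 361), -1) = Pow(2097, -1) = Rational(1, 2097)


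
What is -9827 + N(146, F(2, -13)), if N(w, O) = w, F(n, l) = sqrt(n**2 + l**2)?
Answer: -9681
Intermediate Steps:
F(n, l) = sqrt(l**2 + n**2)
-9827 + N(146, F(2, -13)) = -9827 + 146 = -9681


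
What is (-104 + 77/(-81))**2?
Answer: 72267001/6561 ≈ 11015.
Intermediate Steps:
(-104 + 77/(-81))**2 = (-104 + 77*(-1/81))**2 = (-104 - 77/81)**2 = (-8501/81)**2 = 72267001/6561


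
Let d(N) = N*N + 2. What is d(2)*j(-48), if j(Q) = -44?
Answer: -264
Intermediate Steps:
d(N) = 2 + N**2 (d(N) = N**2 + 2 = 2 + N**2)
d(2)*j(-48) = (2 + 2**2)*(-44) = (2 + 4)*(-44) = 6*(-44) = -264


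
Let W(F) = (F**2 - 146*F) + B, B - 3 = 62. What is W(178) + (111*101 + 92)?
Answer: 17064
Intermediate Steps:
B = 65 (B = 3 + 62 = 65)
W(F) = 65 + F**2 - 146*F (W(F) = (F**2 - 146*F) + 65 = 65 + F**2 - 146*F)
W(178) + (111*101 + 92) = (65 + 178**2 - 146*178) + (111*101 + 92) = (65 + 31684 - 25988) + (11211 + 92) = 5761 + 11303 = 17064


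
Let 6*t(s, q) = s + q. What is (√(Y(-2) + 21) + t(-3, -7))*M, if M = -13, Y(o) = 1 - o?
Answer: 65/3 - 26*√6 ≈ -42.020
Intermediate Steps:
t(s, q) = q/6 + s/6 (t(s, q) = (s + q)/6 = (q + s)/6 = q/6 + s/6)
(√(Y(-2) + 21) + t(-3, -7))*M = (√((1 - 1*(-2)) + 21) + ((⅙)*(-7) + (⅙)*(-3)))*(-13) = (√((1 + 2) + 21) + (-7/6 - ½))*(-13) = (√(3 + 21) - 5/3)*(-13) = (√24 - 5/3)*(-13) = (2*√6 - 5/3)*(-13) = (-5/3 + 2*√6)*(-13) = 65/3 - 26*√6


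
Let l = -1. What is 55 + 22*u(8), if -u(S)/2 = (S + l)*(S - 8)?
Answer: 55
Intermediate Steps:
u(S) = -2*(-1 + S)*(-8 + S) (u(S) = -2*(S - 1)*(S - 8) = -2*(-1 + S)*(-8 + S))
55 + 22*u(8) = 55 + 22*(-16 - 2*8² + 18*8) = 55 + 22*(-16 - 2*64 + 144) = 55 + 22*(-16 - 128 + 144) = 55 + 22*0 = 55 + 0 = 55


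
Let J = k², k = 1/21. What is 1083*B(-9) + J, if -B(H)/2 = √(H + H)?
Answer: 1/441 - 6498*I*√2 ≈ 0.0022676 - 9189.6*I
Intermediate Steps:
k = 1/21 ≈ 0.047619
J = 1/441 (J = (1/21)² = 1/441 ≈ 0.0022676)
B(H) = -2*√2*√H (B(H) = -2*√(H + H) = -2*√2*√H)
1083*B(-9) + J = 1083*(-2*√2*√(-9)) + 1/441 = 1083*(-2*√2*3*I) + 1/441 = 1083*(-6*I*√2) + 1/441 = -6498*I*√2 + 1/441 = 1/441 - 6498*I*√2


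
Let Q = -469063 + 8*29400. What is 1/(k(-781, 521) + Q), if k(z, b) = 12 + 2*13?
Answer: -1/233825 ≈ -4.2767e-6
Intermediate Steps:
Q = -233863 (Q = -469063 + 235200 = -233863)
k(z, b) = 38 (k(z, b) = 12 + 26 = 38)
1/(k(-781, 521) + Q) = 1/(38 - 233863) = 1/(-233825) = -1/233825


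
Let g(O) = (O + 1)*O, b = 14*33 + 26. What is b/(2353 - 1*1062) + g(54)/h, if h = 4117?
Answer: 5843366/5315047 ≈ 1.0994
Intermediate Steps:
b = 488 (b = 462 + 26 = 488)
g(O) = O*(1 + O) (g(O) = (1 + O)*O = O*(1 + O))
b/(2353 - 1*1062) + g(54)/h = 488/(2353 - 1*1062) + (54*(1 + 54))/4117 = 488/(2353 - 1062) + (54*55)*(1/4117) = 488/1291 + 2970*(1/4117) = 488*(1/1291) + 2970/4117 = 488/1291 + 2970/4117 = 5843366/5315047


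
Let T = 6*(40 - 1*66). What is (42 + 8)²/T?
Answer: -625/39 ≈ -16.026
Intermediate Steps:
T = -156 (T = 6*(40 - 66) = 6*(-26) = -156)
(42 + 8)²/T = (42 + 8)²/(-156) = 50²*(-1/156) = 2500*(-1/156) = -625/39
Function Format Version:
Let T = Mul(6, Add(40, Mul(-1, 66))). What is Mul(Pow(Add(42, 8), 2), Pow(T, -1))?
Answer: Rational(-625, 39) ≈ -16.026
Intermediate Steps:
T = -156 (T = Mul(6, Add(40, -66)) = Mul(6, -26) = -156)
Mul(Pow(Add(42, 8), 2), Pow(T, -1)) = Mul(Pow(Add(42, 8), 2), Pow(-156, -1)) = Mul(Pow(50, 2), Rational(-1, 156)) = Mul(2500, Rational(-1, 156)) = Rational(-625, 39)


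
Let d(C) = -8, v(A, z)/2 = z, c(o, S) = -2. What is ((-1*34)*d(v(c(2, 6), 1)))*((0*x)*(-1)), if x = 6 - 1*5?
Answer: 0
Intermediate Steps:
x = 1 (x = 6 - 5 = 1)
v(A, z) = 2*z
((-1*34)*d(v(c(2, 6), 1)))*((0*x)*(-1)) = (-1*34*(-8))*((0*1)*(-1)) = (-34*(-8))*(0*(-1)) = 272*0 = 0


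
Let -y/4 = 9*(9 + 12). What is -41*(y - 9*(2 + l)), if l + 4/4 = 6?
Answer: 33579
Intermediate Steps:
l = 5 (l = -1 + 6 = 5)
y = -756 (y = -36*(9 + 12) = -36*21 = -4*189 = -756)
-41*(y - 9*(2 + l)) = -41*(-756 - 9*(2 + 5)) = -41*(-756 - 9*7) = -41*(-756 - 63) = -41*(-819) = 33579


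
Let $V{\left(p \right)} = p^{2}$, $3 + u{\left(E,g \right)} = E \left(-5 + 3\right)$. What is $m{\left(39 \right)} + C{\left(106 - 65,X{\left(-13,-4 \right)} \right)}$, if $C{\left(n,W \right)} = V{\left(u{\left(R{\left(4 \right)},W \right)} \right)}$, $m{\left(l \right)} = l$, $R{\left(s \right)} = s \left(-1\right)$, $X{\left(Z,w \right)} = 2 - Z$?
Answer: $64$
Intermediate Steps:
$R{\left(s \right)} = - s$
$u{\left(E,g \right)} = -3 - 2 E$ ($u{\left(E,g \right)} = -3 + E \left(-5 + 3\right) = -3 + E \left(-2\right) = -3 - 2 E$)
$C{\left(n,W \right)} = 25$ ($C{\left(n,W \right)} = \left(-3 - 2 \left(\left(-1\right) 4\right)\right)^{2} = \left(-3 - -8\right)^{2} = \left(-3 + 8\right)^{2} = 5^{2} = 25$)
$m{\left(39 \right)} + C{\left(106 - 65,X{\left(-13,-4 \right)} \right)} = 39 + 25 = 64$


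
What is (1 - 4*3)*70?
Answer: -770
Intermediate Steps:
(1 - 4*3)*70 = (1 - 12)*70 = -11*70 = -770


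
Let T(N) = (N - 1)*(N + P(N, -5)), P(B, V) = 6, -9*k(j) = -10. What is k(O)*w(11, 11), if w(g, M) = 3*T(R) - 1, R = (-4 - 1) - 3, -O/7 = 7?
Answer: 530/9 ≈ 58.889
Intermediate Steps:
O = -49 (O = -7*7 = -49)
k(j) = 10/9 (k(j) = -1/9*(-10) = 10/9)
R = -8 (R = -5 - 3 = -8)
T(N) = (-1 + N)*(6 + N) (T(N) = (N - 1)*(N + 6) = (-1 + N)*(6 + N))
w(g, M) = 53 (w(g, M) = 3*(-6 + (-8)**2 + 5*(-8)) - 1 = 3*(-6 + 64 - 40) - 1 = 3*18 - 1 = 54 - 1 = 53)
k(O)*w(11, 11) = (10/9)*53 = 530/9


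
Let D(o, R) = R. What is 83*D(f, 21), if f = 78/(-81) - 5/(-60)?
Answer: 1743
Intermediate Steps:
f = -95/108 (f = 78*(-1/81) - 5*(-1/60) = -26/27 + 1/12 = -95/108 ≈ -0.87963)
83*D(f, 21) = 83*21 = 1743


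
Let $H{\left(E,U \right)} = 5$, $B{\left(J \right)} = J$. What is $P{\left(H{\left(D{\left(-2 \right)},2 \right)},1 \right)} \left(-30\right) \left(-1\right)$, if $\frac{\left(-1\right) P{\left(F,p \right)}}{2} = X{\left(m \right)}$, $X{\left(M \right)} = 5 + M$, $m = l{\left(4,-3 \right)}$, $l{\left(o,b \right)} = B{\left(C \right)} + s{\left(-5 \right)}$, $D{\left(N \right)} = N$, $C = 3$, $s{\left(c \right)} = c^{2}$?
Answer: $-1980$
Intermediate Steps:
$l{\left(o,b \right)} = 28$ ($l{\left(o,b \right)} = 3 + \left(-5\right)^{2} = 3 + 25 = 28$)
$m = 28$
$P{\left(F,p \right)} = -66$ ($P{\left(F,p \right)} = - 2 \left(5 + 28\right) = \left(-2\right) 33 = -66$)
$P{\left(H{\left(D{\left(-2 \right)},2 \right)},1 \right)} \left(-30\right) \left(-1\right) = \left(-66\right) \left(-30\right) \left(-1\right) = 1980 \left(-1\right) = -1980$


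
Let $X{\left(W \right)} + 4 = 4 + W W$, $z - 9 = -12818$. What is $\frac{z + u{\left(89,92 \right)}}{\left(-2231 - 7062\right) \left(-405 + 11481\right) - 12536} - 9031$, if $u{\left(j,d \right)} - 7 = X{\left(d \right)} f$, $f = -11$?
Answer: $- \frac{464833663009}{51470902} \approx -9031.0$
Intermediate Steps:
$z = -12809$ ($z = 9 - 12818 = -12809$)
$X{\left(W \right)} = W^{2}$ ($X{\left(W \right)} = -4 + \left(4 + W W\right) = -4 + \left(4 + W^{2}\right) = W^{2}$)
$u{\left(j,d \right)} = 7 - 11 d^{2}$ ($u{\left(j,d \right)} = 7 + d^{2} \left(-11\right) = 7 - 11 d^{2}$)
$\frac{z + u{\left(89,92 \right)}}{\left(-2231 - 7062\right) \left(-405 + 11481\right) - 12536} - 9031 = \frac{-12809 + \left(7 - 11 \cdot 92^{2}\right)}{\left(-2231 - 7062\right) \left(-405 + 11481\right) - 12536} - 9031 = \frac{-12809 + \left(7 - 93104\right)}{\left(-9293\right) 11076 - 12536} - 9031 = \frac{-12809 + \left(7 - 93104\right)}{-102929268 - 12536} - 9031 = \frac{-12809 - 93097}{-102941804} - 9031 = \left(-105906\right) \left(- \frac{1}{102941804}\right) - 9031 = \frac{52953}{51470902} - 9031 = - \frac{464833663009}{51470902}$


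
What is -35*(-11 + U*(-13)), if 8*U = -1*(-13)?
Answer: 8995/8 ≈ 1124.4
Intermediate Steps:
U = 13/8 (U = (-1*(-13))/8 = (⅛)*13 = 13/8 ≈ 1.6250)
-35*(-11 + U*(-13)) = -35*(-11 + (13/8)*(-13)) = -35*(-11 - 169/8) = -35*(-257/8) = 8995/8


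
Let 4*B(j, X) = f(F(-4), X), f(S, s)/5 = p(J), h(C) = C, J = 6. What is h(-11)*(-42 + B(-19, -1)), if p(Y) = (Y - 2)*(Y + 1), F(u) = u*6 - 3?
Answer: 77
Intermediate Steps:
F(u) = -3 + 6*u (F(u) = 6*u - 3 = -3 + 6*u)
p(Y) = (1 + Y)*(-2 + Y) (p(Y) = (-2 + Y)*(1 + Y) = (1 + Y)*(-2 + Y))
f(S, s) = 140 (f(S, s) = 5*(-2 + 6² - 1*6) = 5*(-2 + 36 - 6) = 5*28 = 140)
B(j, X) = 35 (B(j, X) = (¼)*140 = 35)
h(-11)*(-42 + B(-19, -1)) = -11*(-42 + 35) = -11*(-7) = 77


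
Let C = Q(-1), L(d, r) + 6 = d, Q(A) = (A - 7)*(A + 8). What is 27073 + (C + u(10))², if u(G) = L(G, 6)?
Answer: 29777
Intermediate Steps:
Q(A) = (-7 + A)*(8 + A)
L(d, r) = -6 + d
u(G) = -6 + G
C = -56 (C = -56 - 1 + (-1)² = -56 - 1 + 1 = -56)
27073 + (C + u(10))² = 27073 + (-56 + (-6 + 10))² = 27073 + (-56 + 4)² = 27073 + (-52)² = 27073 + 2704 = 29777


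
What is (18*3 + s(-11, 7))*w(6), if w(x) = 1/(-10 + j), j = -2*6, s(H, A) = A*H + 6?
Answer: 17/22 ≈ 0.77273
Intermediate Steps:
s(H, A) = 6 + A*H
j = -12
w(x) = -1/22 (w(x) = 1/(-10 - 12) = 1/(-22) = -1/22)
(18*3 + s(-11, 7))*w(6) = (18*3 + (6 + 7*(-11)))*(-1/22) = (54 + (6 - 77))*(-1/22) = (54 - 71)*(-1/22) = -17*(-1/22) = 17/22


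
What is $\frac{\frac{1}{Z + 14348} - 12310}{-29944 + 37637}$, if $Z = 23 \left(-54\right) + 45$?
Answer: $- \frac{161888809}{101170643} \approx -1.6002$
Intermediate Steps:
$Z = -1197$ ($Z = -1242 + 45 = -1197$)
$\frac{\frac{1}{Z + 14348} - 12310}{-29944 + 37637} = \frac{\frac{1}{-1197 + 14348} - 12310}{-29944 + 37637} = \frac{\frac{1}{13151} - 12310}{7693} = \left(\frac{1}{13151} - 12310\right) \frac{1}{7693} = \left(- \frac{161888809}{13151}\right) \frac{1}{7693} = - \frac{161888809}{101170643}$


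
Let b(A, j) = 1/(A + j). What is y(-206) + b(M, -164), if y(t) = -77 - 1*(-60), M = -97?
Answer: -4438/261 ≈ -17.004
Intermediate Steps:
y(t) = -17 (y(t) = -77 + 60 = -17)
y(-206) + b(M, -164) = -17 + 1/(-97 - 164) = -17 + 1/(-261) = -17 - 1/261 = -4438/261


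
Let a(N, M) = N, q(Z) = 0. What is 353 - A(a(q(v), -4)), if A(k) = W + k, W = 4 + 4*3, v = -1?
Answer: 337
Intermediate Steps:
W = 16 (W = 4 + 12 = 16)
A(k) = 16 + k
353 - A(a(q(v), -4)) = 353 - (16 + 0) = 353 - 1*16 = 353 - 16 = 337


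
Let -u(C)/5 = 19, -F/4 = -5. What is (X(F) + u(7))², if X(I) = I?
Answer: 5625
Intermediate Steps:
F = 20 (F = -4*(-5) = 20)
u(C) = -95 (u(C) = -5*19 = -95)
(X(F) + u(7))² = (20 - 95)² = (-75)² = 5625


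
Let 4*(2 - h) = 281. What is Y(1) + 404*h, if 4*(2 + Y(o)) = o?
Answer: -110299/4 ≈ -27575.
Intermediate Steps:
h = -273/4 (h = 2 - 1/4*281 = 2 - 281/4 = -273/4 ≈ -68.250)
Y(o) = -2 + o/4
Y(1) + 404*h = (-2 + (1/4)*1) + 404*(-273/4) = (-2 + 1/4) - 27573 = -7/4 - 27573 = -110299/4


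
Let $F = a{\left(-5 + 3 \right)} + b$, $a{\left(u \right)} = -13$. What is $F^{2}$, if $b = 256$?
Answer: $59049$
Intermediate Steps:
$F = 243$ ($F = -13 + 256 = 243$)
$F^{2} = 243^{2} = 59049$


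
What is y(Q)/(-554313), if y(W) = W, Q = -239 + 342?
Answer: -103/554313 ≈ -0.00018582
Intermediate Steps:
Q = 103
y(Q)/(-554313) = 103/(-554313) = 103*(-1/554313) = -103/554313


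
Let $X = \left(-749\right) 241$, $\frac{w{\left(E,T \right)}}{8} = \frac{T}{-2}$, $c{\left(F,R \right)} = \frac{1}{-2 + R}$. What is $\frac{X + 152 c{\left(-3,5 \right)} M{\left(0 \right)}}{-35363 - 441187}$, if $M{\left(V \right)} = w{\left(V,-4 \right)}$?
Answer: $\frac{107819}{285930} \approx 0.37708$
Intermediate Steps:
$w{\left(E,T \right)} = - 4 T$ ($w{\left(E,T \right)} = 8 \frac{T}{-2} = 8 T \left(- \frac{1}{2}\right) = 8 \left(- \frac{T}{2}\right) = - 4 T$)
$X = -180509$
$M{\left(V \right)} = 16$ ($M{\left(V \right)} = \left(-4\right) \left(-4\right) = 16$)
$\frac{X + 152 c{\left(-3,5 \right)} M{\left(0 \right)}}{-35363 - 441187} = \frac{-180509 + \frac{152}{-2 + 5} \cdot 16}{-35363 - 441187} = \frac{-180509 + \frac{152}{3} \cdot 16}{-476550} = \left(-180509 + 152 \cdot \frac{1}{3} \cdot 16\right) \left(- \frac{1}{476550}\right) = \left(-180509 + \frac{152}{3} \cdot 16\right) \left(- \frac{1}{476550}\right) = \left(-180509 + \frac{2432}{3}\right) \left(- \frac{1}{476550}\right) = \left(- \frac{539095}{3}\right) \left(- \frac{1}{476550}\right) = \frac{107819}{285930}$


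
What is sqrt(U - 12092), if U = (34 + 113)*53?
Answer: I*sqrt(4301) ≈ 65.582*I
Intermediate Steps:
U = 7791 (U = 147*53 = 7791)
sqrt(U - 12092) = sqrt(7791 - 12092) = sqrt(-4301) = I*sqrt(4301)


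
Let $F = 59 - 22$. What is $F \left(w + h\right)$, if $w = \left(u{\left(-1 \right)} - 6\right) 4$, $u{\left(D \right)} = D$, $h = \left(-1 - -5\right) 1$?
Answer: $-888$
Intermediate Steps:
$h = 4$ ($h = \left(-1 + 5\right) 1 = 4 \cdot 1 = 4$)
$F = 37$ ($F = 59 - 22 = 37$)
$w = -28$ ($w = \left(-1 - 6\right) 4 = \left(-7\right) 4 = -28$)
$F \left(w + h\right) = 37 \left(-28 + 4\right) = 37 \left(-24\right) = -888$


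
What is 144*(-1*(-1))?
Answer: 144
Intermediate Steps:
144*(-1*(-1)) = 144*1 = 144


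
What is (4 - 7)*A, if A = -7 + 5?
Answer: 6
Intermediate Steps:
A = -2
(4 - 7)*A = (4 - 7)*(-2) = -3*(-2) = 6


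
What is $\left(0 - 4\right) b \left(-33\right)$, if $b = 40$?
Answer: $5280$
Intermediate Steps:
$\left(0 - 4\right) b \left(-33\right) = \left(0 - 4\right) 40 \left(-33\right) = \left(-4\right) 40 \left(-33\right) = \left(-160\right) \left(-33\right) = 5280$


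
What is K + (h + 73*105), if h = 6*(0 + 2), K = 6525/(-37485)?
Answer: 6394796/833 ≈ 7676.8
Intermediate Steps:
K = -145/833 (K = 6525*(-1/37485) = -145/833 ≈ -0.17407)
h = 12 (h = 6*2 = 12)
K + (h + 73*105) = -145/833 + (12 + 73*105) = -145/833 + (12 + 7665) = -145/833 + 7677 = 6394796/833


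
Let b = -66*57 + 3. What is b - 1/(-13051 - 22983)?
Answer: -135451805/36034 ≈ -3759.0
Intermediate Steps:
b = -3759 (b = -3762 + 3 = -3759)
b - 1/(-13051 - 22983) = -3759 - 1/(-13051 - 22983) = -3759 - 1/(-36034) = -3759 - 1*(-1/36034) = -3759 + 1/36034 = -135451805/36034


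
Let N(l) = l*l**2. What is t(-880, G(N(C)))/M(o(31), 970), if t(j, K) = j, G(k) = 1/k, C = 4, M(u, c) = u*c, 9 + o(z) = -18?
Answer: 88/2619 ≈ 0.033601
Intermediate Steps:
o(z) = -27 (o(z) = -9 - 18 = -27)
M(u, c) = c*u
N(l) = l**3
t(-880, G(N(C)))/M(o(31), 970) = -880/(970*(-27)) = -880/(-26190) = -880*(-1/26190) = 88/2619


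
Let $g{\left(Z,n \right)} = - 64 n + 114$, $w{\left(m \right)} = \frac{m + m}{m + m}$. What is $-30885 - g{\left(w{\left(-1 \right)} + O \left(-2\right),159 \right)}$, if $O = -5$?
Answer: $-20823$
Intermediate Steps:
$w{\left(m \right)} = 1$ ($w{\left(m \right)} = \frac{2 m}{2 m} = 2 m \frac{1}{2 m} = 1$)
$g{\left(Z,n \right)} = 114 - 64 n$
$-30885 - g{\left(w{\left(-1 \right)} + O \left(-2\right),159 \right)} = -30885 - \left(114 - 10176\right) = -30885 - -10062 = -30885 + 10062 = -20823$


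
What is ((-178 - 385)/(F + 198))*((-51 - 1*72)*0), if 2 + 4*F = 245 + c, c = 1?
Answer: 0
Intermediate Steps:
F = 61 (F = -½ + (245 + 1)/4 = -½ + (¼)*246 = -½ + 123/2 = 61)
((-178 - 385)/(F + 198))*((-51 - 1*72)*0) = ((-178 - 385)/(61 + 198))*((-51 - 1*72)*0) = (-563/259)*((-51 - 72)*0) = (-563*1/259)*(-123*0) = -563/259*0 = 0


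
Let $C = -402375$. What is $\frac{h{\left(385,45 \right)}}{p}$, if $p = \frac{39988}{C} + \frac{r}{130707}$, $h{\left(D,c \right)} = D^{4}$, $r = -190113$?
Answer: $- \frac{128389718038438828125}{9080381099} \approx -1.4139 \cdot 10^{10}$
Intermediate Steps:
$p = - \frac{9080381099}{5843692125}$ ($p = \frac{39988}{-402375} - \frac{190113}{130707} = 39988 \left(- \frac{1}{402375}\right) - \frac{63371}{43569} = - \frac{39988}{402375} - \frac{63371}{43569} = - \frac{9080381099}{5843692125} \approx -1.5539$)
$\frac{h{\left(385,45 \right)}}{p} = \frac{385^{4}}{- \frac{9080381099}{5843692125}} = 21970650625 \left(- \frac{5843692125}{9080381099}\right) = - \frac{128389718038438828125}{9080381099}$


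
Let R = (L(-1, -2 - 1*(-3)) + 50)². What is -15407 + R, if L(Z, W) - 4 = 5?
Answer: -11926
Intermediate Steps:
L(Z, W) = 9 (L(Z, W) = 4 + 5 = 9)
R = 3481 (R = (9 + 50)² = 59² = 3481)
-15407 + R = -15407 + 3481 = -11926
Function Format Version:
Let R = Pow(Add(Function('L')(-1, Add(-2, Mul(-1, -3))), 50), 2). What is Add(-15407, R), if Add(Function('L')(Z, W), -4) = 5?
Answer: -11926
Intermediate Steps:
Function('L')(Z, W) = 9 (Function('L')(Z, W) = Add(4, 5) = 9)
R = 3481 (R = Pow(Add(9, 50), 2) = Pow(59, 2) = 3481)
Add(-15407, R) = Add(-15407, 3481) = -11926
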